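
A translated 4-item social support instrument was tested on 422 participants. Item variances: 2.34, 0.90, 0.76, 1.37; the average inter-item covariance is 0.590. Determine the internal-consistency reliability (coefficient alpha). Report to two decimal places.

sum of item variances = 2.34 + 0.90 + 0.76 + 1.37 = 5.37
Sum of the 6 distinct covariances = 6 × 0.590 = 3.540
total variance = sum of item variances + 2·Σcov = 5.37 + 2 × 3.540 = 12.450
α = (4/3)·(1 − 5.37/12.450) = 0.76

coefficient alpha = 0.76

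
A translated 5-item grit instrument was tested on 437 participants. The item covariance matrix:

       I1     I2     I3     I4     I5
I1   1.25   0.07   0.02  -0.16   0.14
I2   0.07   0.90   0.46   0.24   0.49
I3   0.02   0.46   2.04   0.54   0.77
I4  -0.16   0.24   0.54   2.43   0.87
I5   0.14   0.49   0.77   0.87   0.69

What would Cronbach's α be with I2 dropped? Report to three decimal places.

α = 0.540

Remaining items: I1, I3, I4, I5 (k = 4).
Σσ²ᵢ = 1.25 + 2.04 + 2.43 + 0.69 = 6.41
σ²_T = 6.41 + 2 × 2.18 = 10.77
α (item deleted) = (4/3)·(1 − 6.41/10.77) = 0.540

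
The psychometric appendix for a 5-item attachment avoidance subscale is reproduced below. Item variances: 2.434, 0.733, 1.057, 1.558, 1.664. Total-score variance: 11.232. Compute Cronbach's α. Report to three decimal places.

sum of item variances = 2.434 + 0.733 + 1.057 + 1.558 + 1.664 = 7.446
α = (k/(k−1))·(1 − sum of item variances/σ²_total) = (5/4)·(1 − 7.446/11.232) = 0.421

α = 0.421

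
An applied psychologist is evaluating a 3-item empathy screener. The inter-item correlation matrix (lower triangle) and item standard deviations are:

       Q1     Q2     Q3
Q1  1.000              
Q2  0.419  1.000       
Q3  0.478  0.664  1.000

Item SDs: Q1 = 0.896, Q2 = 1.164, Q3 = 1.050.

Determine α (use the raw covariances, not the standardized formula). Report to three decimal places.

α = 0.765

Σσ²ᵢ = 0.896² + 1.164² + 1.050² = 3.2602
Covariances σ_ij = r_ij · s_i · s_j:
  σ(Q1,Q2) = 0.419 × 0.896 × 1.164 = 0.4370
  σ(Q1,Q3) = 0.478 × 0.896 × 1.050 = 0.4497
  σ(Q2,Q3) = 0.664 × 1.164 × 1.050 = 0.8115
σ²_T = Σσ²ᵢ + 2·Σσ_ij = 3.2602 + 2 × 1.6982 = 6.6566
α = (3/2)·(1 − 3.2602/6.6566) = 0.765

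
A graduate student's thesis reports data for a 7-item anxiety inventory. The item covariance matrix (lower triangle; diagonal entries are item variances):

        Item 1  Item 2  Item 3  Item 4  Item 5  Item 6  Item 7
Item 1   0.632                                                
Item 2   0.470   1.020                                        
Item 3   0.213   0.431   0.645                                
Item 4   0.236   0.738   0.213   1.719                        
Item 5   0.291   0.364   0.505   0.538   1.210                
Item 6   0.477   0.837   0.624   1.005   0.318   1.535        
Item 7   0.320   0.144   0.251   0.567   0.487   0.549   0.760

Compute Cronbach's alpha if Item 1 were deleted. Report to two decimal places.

Remaining items: Item 2, Item 3, Item 4, Item 5, Item 6, Item 7 (k = 6).
sum of item variances = 1.020 + 0.645 + 1.719 + 1.210 + 1.535 + 0.760 = 6.889
σ²_T = 6.889 + 2 × 7.571 = 22.031
α (item deleted) = (6/5)·(1 − 6.889/22.031) = 0.82

α = 0.82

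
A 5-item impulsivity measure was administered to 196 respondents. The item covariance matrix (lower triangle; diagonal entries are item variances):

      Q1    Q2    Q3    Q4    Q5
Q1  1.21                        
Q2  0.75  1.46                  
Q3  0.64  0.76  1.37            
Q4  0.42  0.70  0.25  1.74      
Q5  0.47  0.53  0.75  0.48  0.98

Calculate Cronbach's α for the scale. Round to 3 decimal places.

Σσᵢ² = 1.21 + 1.46 + 1.37 + 1.74 + 0.98 = 6.76
Sum of off-diagonal covariances = 5.75
Var(T) = 6.76 + 2 × 5.75 = 18.26
α = (k/(k−1))·(1 − Σσᵢ²/Var(T)) = (5/4)·(1 − 6.76/18.26) = 0.787

Cronbach's α = 0.787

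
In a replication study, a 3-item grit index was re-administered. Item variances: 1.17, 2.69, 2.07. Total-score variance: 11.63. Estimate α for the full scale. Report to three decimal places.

sum of item variances = 1.17 + 2.69 + 2.07 = 5.93
α = (k/(k−1))·(1 − sum of item variances/σ²_T) = (3/2)·(1 − 5.93/11.63) = 0.735

α = 0.735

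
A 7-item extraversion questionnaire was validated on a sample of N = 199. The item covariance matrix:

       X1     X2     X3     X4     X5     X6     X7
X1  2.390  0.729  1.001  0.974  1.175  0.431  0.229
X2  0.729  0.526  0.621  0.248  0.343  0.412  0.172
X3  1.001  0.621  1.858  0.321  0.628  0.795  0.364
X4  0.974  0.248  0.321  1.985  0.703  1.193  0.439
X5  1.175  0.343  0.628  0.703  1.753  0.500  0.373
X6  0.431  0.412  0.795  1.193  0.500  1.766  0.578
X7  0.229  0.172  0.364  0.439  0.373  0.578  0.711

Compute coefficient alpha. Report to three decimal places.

α = 0.805

Σσ²ᵢ = 2.390 + 0.526 + 1.858 + 1.985 + 1.753 + 1.766 + 0.711 = 10.989
Sum of off-diagonal covariances = 12.229
total variance = 10.989 + 2 × 12.229 = 35.447
α = (k/(k−1))·(1 − Σσ²ᵢ/total variance) = (7/6)·(1 − 10.989/35.447) = 0.805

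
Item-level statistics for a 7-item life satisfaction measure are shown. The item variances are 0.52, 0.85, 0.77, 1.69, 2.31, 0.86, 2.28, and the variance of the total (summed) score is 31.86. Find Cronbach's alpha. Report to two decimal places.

Σσ²ᵢ = 0.52 + 0.85 + 0.77 + 1.69 + 2.31 + 0.86 + 2.28 = 9.28
α = (k/(k−1))·(1 − Σσ²ᵢ/σ²_T) = (7/6)·(1 − 9.28/31.86) = 0.83

α = 0.83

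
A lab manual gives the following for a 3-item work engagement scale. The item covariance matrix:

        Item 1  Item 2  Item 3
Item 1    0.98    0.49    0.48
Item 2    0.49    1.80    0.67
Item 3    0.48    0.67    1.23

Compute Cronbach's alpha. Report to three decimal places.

α = 0.675

ΣVar(i) = 0.98 + 1.80 + 1.23 = 4.01
Σ_{i<j} σ_ij = 1.64
total variance = 4.01 + 2 × 1.64 = 7.29
α = (k/(k−1))·(1 − ΣVar(i)/total variance) = (3/2)·(1 − 4.01/7.29) = 0.675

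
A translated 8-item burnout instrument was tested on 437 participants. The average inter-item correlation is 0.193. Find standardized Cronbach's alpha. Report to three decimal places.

Standardized α = k·r̄ / (1 + (k−1)·r̄) = 8 × 0.193 / (1 + 7 × 0.193)
  = 1.5440 / 2.3510 = 0.657

standardized Cronbach's alpha = 0.657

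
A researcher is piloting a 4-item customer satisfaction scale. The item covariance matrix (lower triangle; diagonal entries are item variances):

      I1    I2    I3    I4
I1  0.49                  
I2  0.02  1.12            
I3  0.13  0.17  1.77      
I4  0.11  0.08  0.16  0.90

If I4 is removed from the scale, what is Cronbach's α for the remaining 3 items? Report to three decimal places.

Remaining items: I1, I2, I3 (k = 3).
sum of item variances = 0.49 + 1.12 + 1.77 = 3.38
total variance = 3.38 + 2 × 0.32 = 4.02
α (item deleted) = (3/2)·(1 − 3.38/4.02) = 0.239

α = 0.239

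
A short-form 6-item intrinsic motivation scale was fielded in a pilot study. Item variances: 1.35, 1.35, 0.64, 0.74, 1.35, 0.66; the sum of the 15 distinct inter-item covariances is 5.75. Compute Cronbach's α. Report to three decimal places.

ΣVar(i) = 1.35 + 1.35 + 0.64 + 0.74 + 1.35 + 0.66 = 6.09
Sum of distinct covariances = 5.75
σ²_T = ΣVar(i) + 2·Σcov = 6.09 + 2 × 5.75 = 17.59
α = (6/5)·(1 − 6.09/17.59) = 0.785

α = 0.785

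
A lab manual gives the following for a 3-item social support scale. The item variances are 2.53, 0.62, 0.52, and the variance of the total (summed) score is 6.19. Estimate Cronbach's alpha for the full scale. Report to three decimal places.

Cronbach's alpha = 0.611

Σσᵢ² = 2.53 + 0.62 + 0.52 = 3.67
α = (k/(k−1))·(1 − Σσᵢ²/σ²_total) = (3/2)·(1 − 3.67/6.19) = 0.611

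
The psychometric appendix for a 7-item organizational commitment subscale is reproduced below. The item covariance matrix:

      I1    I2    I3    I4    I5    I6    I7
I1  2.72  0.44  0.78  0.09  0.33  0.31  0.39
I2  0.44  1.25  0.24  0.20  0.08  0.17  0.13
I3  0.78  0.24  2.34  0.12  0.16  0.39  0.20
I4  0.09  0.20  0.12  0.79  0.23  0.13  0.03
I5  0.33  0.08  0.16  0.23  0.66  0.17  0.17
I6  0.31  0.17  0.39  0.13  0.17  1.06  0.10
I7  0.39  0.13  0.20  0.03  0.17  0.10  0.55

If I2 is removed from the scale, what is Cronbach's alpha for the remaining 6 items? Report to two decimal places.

Remaining items: I1, I3, I4, I5, I6, I7 (k = 6).
Σσ²ᵢ = 2.72 + 2.34 + 0.79 + 0.66 + 1.06 + 0.55 = 8.12
σ²_T = 8.12 + 2 × 3.60 = 15.32
α (item deleted) = (6/5)·(1 − 8.12/15.32) = 0.56

Cronbach's alpha = 0.56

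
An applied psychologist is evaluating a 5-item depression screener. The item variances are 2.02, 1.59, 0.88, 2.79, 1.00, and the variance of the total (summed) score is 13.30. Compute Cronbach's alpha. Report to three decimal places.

α = 0.472

sum of item variances = 2.02 + 1.59 + 0.88 + 2.79 + 1.00 = 8.28
α = (k/(k−1))·(1 − sum of item variances/total variance) = (5/4)·(1 − 8.28/13.30) = 0.472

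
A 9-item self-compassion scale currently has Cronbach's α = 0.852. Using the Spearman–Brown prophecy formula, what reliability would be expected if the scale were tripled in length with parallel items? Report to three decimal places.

Length factor m = 3
α' = m·α / (1 + (m−1)·α)
   = 3 × 0.852 / (1 + (3 − 1) × 0.852)
   = 2.5560 / 2.7040 = 0.945

predicted reliability = 0.945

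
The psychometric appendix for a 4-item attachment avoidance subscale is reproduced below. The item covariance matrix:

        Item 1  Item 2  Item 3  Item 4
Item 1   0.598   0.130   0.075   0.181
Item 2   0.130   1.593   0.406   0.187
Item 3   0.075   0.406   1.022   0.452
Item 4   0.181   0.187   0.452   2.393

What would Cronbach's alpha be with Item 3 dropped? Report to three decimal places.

Cronbach's alpha = 0.268

Remaining items: Item 1, Item 2, Item 4 (k = 3).
sum of item variances = 0.598 + 1.593 + 2.393 = 4.584
σ²_total = 4.584 + 2 × 0.498 = 5.580
α (item deleted) = (3/2)·(1 − 4.584/5.580) = 0.268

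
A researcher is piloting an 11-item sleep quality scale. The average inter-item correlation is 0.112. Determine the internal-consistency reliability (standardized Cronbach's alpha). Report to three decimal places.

Standardized α = k·r̄ / (1 + (k−1)·r̄) = 11 × 0.112 / (1 + 10 × 0.112)
  = 1.2320 / 2.1200 = 0.581

α = 0.581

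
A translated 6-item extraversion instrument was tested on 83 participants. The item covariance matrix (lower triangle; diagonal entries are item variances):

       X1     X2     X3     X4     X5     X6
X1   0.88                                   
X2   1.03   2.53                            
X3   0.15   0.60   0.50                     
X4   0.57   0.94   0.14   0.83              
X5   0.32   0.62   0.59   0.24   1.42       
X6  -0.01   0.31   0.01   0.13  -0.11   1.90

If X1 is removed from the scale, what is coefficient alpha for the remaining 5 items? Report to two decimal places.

Remaining items: X2, X3, X4, X5, X6 (k = 5).
sum of item variances = 2.53 + 0.50 + 0.83 + 1.42 + 1.90 = 7.18
total variance = 7.18 + 2 × 3.47 = 14.12
α (item deleted) = (5/4)·(1 − 7.18/14.12) = 0.61

α = 0.61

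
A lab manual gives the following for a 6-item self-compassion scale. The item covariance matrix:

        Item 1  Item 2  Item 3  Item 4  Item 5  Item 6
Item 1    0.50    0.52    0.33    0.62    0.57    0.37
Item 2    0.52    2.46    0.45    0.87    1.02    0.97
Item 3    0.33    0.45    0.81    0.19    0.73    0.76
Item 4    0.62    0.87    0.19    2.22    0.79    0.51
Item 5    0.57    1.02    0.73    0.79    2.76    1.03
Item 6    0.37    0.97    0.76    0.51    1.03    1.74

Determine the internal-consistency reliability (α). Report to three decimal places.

α = 0.780

sum of item variances = 0.50 + 2.46 + 0.81 + 2.22 + 2.76 + 1.74 = 10.49
Sum of off-diagonal covariances = 9.73
σ²_T = 10.49 + 2 × 9.73 = 29.95
α = (k/(k−1))·(1 − sum of item variances/σ²_T) = (6/5)·(1 − 10.49/29.95) = 0.780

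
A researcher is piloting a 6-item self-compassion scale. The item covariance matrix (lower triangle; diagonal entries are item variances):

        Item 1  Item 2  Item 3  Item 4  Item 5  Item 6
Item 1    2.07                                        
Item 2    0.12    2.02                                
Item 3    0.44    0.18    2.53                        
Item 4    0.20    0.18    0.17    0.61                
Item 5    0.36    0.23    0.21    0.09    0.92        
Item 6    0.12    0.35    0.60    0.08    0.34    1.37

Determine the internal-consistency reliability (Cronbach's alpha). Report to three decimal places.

α = 0.522

sum of item variances = 2.07 + 2.02 + 2.53 + 0.61 + 0.92 + 1.37 = 9.52
Sum of off-diagonal covariances = 3.67
σ²_T = 9.52 + 2 × 3.67 = 16.86
α = (k/(k−1))·(1 − sum of item variances/σ²_T) = (6/5)·(1 − 9.52/16.86) = 0.522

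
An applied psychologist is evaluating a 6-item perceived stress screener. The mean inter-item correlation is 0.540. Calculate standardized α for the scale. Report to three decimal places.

α = 0.876

Standardized α = k·r̄ / (1 + (k−1)·r̄) = 6 × 0.540 / (1 + 5 × 0.540)
  = 3.2400 / 3.7000 = 0.876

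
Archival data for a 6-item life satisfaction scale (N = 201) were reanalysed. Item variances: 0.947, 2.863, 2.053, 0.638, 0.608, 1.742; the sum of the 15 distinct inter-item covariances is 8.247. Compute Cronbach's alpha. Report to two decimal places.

Cronbach's alpha = 0.78

Σσ²ᵢ = 0.947 + 2.863 + 2.053 + 0.638 + 0.608 + 1.742 = 8.851
Sum of distinct covariances = 8.247
Var(T) = Σσ²ᵢ + 2·Σcov = 8.851 + 2 × 8.247 = 25.345
α = (6/5)·(1 − 8.851/25.345) = 0.78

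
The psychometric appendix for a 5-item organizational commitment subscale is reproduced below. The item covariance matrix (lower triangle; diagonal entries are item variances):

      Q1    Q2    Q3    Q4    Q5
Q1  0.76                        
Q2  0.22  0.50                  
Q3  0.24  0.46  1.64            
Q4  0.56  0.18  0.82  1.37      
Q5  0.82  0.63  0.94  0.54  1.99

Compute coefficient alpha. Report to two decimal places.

coefficient alpha = 0.79

Σσᵢ² = 0.76 + 0.50 + 1.64 + 1.37 + 1.99 = 6.26
Σ_{i<j} σ_ij = 5.41
Var(T) = 6.26 + 2 × 5.41 = 17.08
α = (k/(k−1))·(1 − Σσᵢ²/Var(T)) = (5/4)·(1 − 6.26/17.08) = 0.79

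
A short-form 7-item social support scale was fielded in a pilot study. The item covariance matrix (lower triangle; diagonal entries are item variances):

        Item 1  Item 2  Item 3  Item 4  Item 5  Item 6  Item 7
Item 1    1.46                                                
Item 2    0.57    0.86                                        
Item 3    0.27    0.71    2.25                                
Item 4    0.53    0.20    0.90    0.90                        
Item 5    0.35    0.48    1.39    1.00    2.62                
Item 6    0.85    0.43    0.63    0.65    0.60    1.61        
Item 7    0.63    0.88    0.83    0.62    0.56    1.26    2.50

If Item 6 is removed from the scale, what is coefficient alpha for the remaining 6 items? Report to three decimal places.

coefficient alpha = 0.782

Remaining items: Item 1, Item 2, Item 3, Item 4, Item 5, Item 7 (k = 6).
ΣVar(i) = 1.46 + 0.86 + 2.25 + 0.90 + 2.62 + 2.50 = 10.59
σ²_total = 10.59 + 2 × 9.92 = 30.43
α (item deleted) = (6/5)·(1 − 10.59/30.43) = 0.782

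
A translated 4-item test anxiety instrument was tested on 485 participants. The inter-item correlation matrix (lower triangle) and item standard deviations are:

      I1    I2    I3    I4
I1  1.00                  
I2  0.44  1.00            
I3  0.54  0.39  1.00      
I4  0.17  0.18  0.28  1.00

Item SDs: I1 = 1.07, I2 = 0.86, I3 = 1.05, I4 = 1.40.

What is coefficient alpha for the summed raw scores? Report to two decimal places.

Σσ²ᵢ = 1.07² + 0.86² + 1.05² + 1.40² = 4.9470
Covariances σ_ij = r_ij · s_i · s_j:
  σ(I1,I2) = 0.44 × 1.07 × 0.86 = 0.4049
  σ(I1,I3) = 0.54 × 1.07 × 1.05 = 0.6067
  σ(I1,I4) = 0.17 × 1.07 × 1.40 = 0.2547
  σ(I2,I3) = 0.39 × 0.86 × 1.05 = 0.3522
  σ(I2,I4) = 0.18 × 0.86 × 1.40 = 0.2167
  σ(I3,I4) = 0.28 × 1.05 × 1.40 = 0.4116
σ²_T = Σσ²ᵢ + 2·Σσ_ij = 4.9470 + 2 × 2.2468 = 9.4406
α = (4/3)·(1 − 4.9470/9.4406) = 0.63

α = 0.63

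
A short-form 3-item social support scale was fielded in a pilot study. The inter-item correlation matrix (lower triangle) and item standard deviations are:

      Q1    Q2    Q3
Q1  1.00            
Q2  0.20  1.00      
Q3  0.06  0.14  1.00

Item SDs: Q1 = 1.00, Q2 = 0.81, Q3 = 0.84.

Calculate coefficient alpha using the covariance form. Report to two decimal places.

α = 0.31

Σσ²ᵢ = 1.00² + 0.81² + 0.84² = 2.3617
Covariances σ_ij = r_ij · s_i · s_j:
  σ(Q1,Q2) = 0.20 × 1.00 × 0.81 = 0.1620
  σ(Q1,Q3) = 0.06 × 1.00 × 0.84 = 0.0504
  σ(Q2,Q3) = 0.14 × 0.81 × 0.84 = 0.0953
σ²_T = Σσ²ᵢ + 2·Σσ_ij = 2.3617 + 2 × 0.3077 = 2.9771
α = (3/2)·(1 − 2.3617/2.9771) = 0.31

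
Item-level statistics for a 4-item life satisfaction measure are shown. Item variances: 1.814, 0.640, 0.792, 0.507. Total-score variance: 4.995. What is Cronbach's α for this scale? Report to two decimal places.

Σσ²ᵢ = 1.814 + 0.640 + 0.792 + 0.507 = 3.753
α = (k/(k−1))·(1 − Σσ²ᵢ/σ²_total) = (4/3)·(1 − 3.753/4.995) = 0.33

α = 0.33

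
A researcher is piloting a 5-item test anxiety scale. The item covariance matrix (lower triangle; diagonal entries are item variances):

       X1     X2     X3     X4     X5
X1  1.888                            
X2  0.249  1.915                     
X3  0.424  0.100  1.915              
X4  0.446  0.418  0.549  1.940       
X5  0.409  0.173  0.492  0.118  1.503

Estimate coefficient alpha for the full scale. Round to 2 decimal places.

ΣVar(i) = 1.888 + 1.915 + 1.915 + 1.940 + 1.503 = 9.161
Σ_{i<j} σ_ij = 3.378
σ²_T = 9.161 + 2 × 3.378 = 15.917
α = (k/(k−1))·(1 − ΣVar(i)/σ²_T) = (5/4)·(1 − 9.161/15.917) = 0.53

coefficient alpha = 0.53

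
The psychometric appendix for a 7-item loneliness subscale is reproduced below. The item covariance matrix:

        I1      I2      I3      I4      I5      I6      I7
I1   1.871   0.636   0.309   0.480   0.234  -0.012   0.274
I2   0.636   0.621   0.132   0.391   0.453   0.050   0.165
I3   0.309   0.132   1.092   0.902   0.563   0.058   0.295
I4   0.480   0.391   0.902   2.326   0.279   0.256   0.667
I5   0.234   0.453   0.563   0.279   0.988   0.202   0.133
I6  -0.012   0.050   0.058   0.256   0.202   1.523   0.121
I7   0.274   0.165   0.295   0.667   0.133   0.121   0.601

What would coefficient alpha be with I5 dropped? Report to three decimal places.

Remaining items: I1, I2, I3, I4, I6, I7 (k = 6).
ΣVar(i) = 1.871 + 0.621 + 1.092 + 2.326 + 1.523 + 0.601 = 8.034
Var(T) = 8.034 + 2 × 4.724 = 17.482
α (item deleted) = (6/5)·(1 − 8.034/17.482) = 0.649

coefficient alpha = 0.649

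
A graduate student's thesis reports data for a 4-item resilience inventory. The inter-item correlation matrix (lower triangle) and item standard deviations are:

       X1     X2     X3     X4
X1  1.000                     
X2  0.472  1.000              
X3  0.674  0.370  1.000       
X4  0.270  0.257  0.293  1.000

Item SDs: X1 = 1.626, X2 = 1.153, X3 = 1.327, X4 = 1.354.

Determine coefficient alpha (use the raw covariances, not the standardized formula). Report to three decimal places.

Σσ²ᵢ = 1.626² + 1.153² + 1.327² + 1.354² = 7.5675
Covariances σ_ij = r_ij · s_i · s_j:
  σ(X1,X2) = 0.472 × 1.626 × 1.153 = 0.8849
  σ(X1,X3) = 0.674 × 1.626 × 1.327 = 1.4543
  σ(X1,X4) = 0.270 × 1.626 × 1.354 = 0.5944
  σ(X2,X3) = 0.370 × 1.153 × 1.327 = 0.5661
  σ(X2,X4) = 0.257 × 1.153 × 1.354 = 0.4012
  σ(X3,X4) = 0.293 × 1.327 × 1.354 = 0.5265
σ²_T = Σσ²ᵢ + 2·Σσ_ij = 7.5675 + 2 × 4.4274 = 16.4223
α = (4/3)·(1 − 7.5675/16.4223) = 0.719

α = 0.719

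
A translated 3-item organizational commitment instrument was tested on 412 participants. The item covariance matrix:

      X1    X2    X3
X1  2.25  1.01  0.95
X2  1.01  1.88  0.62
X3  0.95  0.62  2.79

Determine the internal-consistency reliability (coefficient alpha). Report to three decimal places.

Σσ²ᵢ = 2.25 + 1.88 + 2.79 = 6.92
Sum of off-diagonal covariances = 2.58
σ²_total = 6.92 + 2 × 2.58 = 12.08
α = (k/(k−1))·(1 − Σσ²ᵢ/σ²_total) = (3/2)·(1 − 6.92/12.08) = 0.641

α = 0.641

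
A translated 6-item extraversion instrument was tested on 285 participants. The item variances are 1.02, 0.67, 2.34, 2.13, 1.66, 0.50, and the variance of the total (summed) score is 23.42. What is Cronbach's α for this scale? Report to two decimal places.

α = 0.77

ΣVar(i) = 1.02 + 0.67 + 2.34 + 2.13 + 1.66 + 0.50 = 8.32
α = (k/(k−1))·(1 − ΣVar(i)/total variance) = (6/5)·(1 − 8.32/23.42) = 0.77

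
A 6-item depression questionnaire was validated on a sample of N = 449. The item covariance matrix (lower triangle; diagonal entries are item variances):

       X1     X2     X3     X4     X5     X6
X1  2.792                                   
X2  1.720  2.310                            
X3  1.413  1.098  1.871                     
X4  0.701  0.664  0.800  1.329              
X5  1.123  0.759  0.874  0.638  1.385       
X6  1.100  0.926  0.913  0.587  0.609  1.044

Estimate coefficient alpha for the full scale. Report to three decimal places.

sum of item variances = 2.792 + 2.310 + 1.871 + 1.329 + 1.385 + 1.044 = 10.731
Sum of off-diagonal covariances = 13.925
Var(T) = 10.731 + 2 × 13.925 = 38.581
α = (k/(k−1))·(1 − sum of item variances/Var(T)) = (6/5)·(1 − 10.731/38.581) = 0.866

α = 0.866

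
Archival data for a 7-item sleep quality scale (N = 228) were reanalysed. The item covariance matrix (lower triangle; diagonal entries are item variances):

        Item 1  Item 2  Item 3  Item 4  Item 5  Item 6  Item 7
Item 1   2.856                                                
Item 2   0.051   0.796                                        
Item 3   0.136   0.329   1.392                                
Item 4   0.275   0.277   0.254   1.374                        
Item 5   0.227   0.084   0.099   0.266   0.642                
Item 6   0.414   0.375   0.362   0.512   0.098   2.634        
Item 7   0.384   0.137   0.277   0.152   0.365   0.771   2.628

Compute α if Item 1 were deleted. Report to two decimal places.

Remaining items: Item 2, Item 3, Item 4, Item 5, Item 6, Item 7 (k = 6).
Σσ²ᵢ = 0.796 + 1.392 + 1.374 + 0.642 + 2.634 + 2.628 = 9.466
Var(T) = 9.466 + 2 × 4.358 = 18.182
α (item deleted) = (6/5)·(1 − 9.466/18.182) = 0.58

α = 0.58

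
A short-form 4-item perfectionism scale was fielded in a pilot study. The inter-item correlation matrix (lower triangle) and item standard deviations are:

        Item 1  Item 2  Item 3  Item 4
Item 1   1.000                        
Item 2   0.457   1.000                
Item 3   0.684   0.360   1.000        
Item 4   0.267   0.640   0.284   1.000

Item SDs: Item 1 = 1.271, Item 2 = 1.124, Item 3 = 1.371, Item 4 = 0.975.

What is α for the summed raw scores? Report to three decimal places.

α = 0.762

Σσ²ᵢ = 1.271² + 1.124² + 1.371² + 0.975² = 5.7091
Covariances σ_ij = r_ij · s_i · s_j:
  σ(Item 1,Item 2) = 0.457 × 1.271 × 1.124 = 0.6529
  σ(Item 1,Item 3) = 0.684 × 1.271 × 1.371 = 1.1919
  σ(Item 1,Item 4) = 0.267 × 1.271 × 0.975 = 0.3309
  σ(Item 2,Item 3) = 0.360 × 1.124 × 1.371 = 0.5548
  σ(Item 2,Item 4) = 0.640 × 1.124 × 0.975 = 0.7014
  σ(Item 3,Item 4) = 0.284 × 1.371 × 0.975 = 0.3796
σ²_T = Σσ²ᵢ + 2·Σσ_ij = 5.7091 + 2 × 3.8115 = 13.3321
α = (4/3)·(1 − 5.7091/13.3321) = 0.762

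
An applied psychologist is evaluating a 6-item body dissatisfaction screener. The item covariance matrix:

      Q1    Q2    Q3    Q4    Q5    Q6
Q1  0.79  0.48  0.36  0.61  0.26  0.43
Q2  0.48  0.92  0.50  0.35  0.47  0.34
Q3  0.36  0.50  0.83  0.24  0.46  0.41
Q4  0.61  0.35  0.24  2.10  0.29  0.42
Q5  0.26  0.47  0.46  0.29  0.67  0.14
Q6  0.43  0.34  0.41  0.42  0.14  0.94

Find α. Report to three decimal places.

Σσ²ᵢ = 0.79 + 0.92 + 0.83 + 2.10 + 0.67 + 0.94 = 6.25
Sum of the distinct covariances = 5.76
σ²_T = 6.25 + 2 × 5.76 = 17.77
α = (k/(k−1))·(1 − Σσ²ᵢ/σ²_T) = (6/5)·(1 − 6.25/17.77) = 0.778

α = 0.778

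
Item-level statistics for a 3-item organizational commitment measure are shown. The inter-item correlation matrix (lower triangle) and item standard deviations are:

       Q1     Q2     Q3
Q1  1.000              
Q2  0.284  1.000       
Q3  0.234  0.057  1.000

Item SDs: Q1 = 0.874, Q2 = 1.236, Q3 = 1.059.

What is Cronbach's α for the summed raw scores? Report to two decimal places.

Σσ²ᵢ = 0.874² + 1.236² + 1.059² = 3.4131
Covariances σ_ij = r_ij · s_i · s_j:
  σ(Q1,Q2) = 0.284 × 0.874 × 1.236 = 0.3068
  σ(Q1,Q3) = 0.234 × 0.874 × 1.059 = 0.2166
  σ(Q2,Q3) = 0.057 × 1.236 × 1.059 = 0.0746
σ²_T = Σσ²ᵢ + 2·Σσ_ij = 3.4131 + 2 × 0.5980 = 4.6091
α = (3/2)·(1 − 3.4131/4.6091) = 0.39

α = 0.39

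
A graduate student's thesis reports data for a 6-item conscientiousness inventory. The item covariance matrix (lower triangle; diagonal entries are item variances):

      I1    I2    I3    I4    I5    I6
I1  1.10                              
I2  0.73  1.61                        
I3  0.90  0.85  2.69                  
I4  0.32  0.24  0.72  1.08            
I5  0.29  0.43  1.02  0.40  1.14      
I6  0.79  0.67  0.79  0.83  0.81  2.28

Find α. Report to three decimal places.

sum of item variances = 1.10 + 1.61 + 2.69 + 1.08 + 1.14 + 2.28 = 9.90
Sum of off-diagonal covariances = 9.79
Var(T) = 9.90 + 2 × 9.79 = 29.48
α = (k/(k−1))·(1 − sum of item variances/Var(T)) = (6/5)·(1 − 9.90/29.48) = 0.797

α = 0.797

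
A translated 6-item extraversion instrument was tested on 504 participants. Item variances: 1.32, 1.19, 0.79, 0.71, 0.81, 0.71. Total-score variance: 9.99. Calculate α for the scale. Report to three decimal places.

α = 0.536

Σσ²ᵢ = 1.32 + 1.19 + 0.79 + 0.71 + 0.81 + 0.71 = 5.53
α = (k/(k−1))·(1 − Σσ²ᵢ/Var(T)) = (6/5)·(1 − 5.53/9.99) = 0.536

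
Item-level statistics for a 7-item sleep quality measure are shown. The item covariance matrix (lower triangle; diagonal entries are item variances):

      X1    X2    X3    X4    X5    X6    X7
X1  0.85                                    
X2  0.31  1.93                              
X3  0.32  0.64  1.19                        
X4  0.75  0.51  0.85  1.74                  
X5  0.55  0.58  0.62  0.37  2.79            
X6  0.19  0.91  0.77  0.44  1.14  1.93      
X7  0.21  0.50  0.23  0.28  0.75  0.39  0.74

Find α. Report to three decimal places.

Σσᵢ² = 0.85 + 1.93 + 1.19 + 1.74 + 2.79 + 1.93 + 0.74 = 11.17
Sum of the distinct covariances = 11.31
total variance = 11.17 + 2 × 11.31 = 33.79
α = (k/(k−1))·(1 − Σσᵢ²/total variance) = (7/6)·(1 − 11.17/33.79) = 0.781

α = 0.781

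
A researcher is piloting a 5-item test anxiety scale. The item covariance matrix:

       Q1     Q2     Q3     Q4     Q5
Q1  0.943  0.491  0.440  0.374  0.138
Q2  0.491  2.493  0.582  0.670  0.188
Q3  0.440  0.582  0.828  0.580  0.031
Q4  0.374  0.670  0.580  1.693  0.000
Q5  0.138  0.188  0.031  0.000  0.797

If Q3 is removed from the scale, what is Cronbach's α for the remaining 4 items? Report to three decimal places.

α = 0.514

Remaining items: Q1, Q2, Q4, Q5 (k = 4).
sum of item variances = 0.943 + 2.493 + 1.693 + 0.797 = 5.926
Var(T) = 5.926 + 2 × 1.861 = 9.648
α (item deleted) = (4/3)·(1 − 5.926/9.648) = 0.514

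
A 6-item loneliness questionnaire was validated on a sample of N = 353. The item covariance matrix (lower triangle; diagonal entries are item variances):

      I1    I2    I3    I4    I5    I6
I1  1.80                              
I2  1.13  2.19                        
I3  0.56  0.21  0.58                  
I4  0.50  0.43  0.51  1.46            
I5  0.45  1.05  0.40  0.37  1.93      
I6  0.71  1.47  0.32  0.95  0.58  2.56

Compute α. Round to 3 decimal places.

α = 0.776

sum of item variances = 1.80 + 2.19 + 0.58 + 1.46 + 1.93 + 2.56 = 10.52
Σ_{i<j} σ_ij = 9.64
σ²_total = 10.52 + 2 × 9.64 = 29.80
α = (k/(k−1))·(1 − sum of item variances/σ²_total) = (6/5)·(1 − 10.52/29.80) = 0.776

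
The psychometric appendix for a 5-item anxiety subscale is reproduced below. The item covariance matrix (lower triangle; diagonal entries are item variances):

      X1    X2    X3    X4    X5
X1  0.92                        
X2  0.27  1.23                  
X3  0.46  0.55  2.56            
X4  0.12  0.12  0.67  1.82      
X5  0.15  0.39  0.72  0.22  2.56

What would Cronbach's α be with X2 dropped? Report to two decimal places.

Remaining items: X1, X3, X4, X5 (k = 4).
ΣVar(i) = 0.92 + 2.56 + 1.82 + 2.56 = 7.86
σ²_total = 7.86 + 2 × 2.34 = 12.54
α (item deleted) = (4/3)·(1 − 7.86/12.54) = 0.50

Cronbach's α = 0.50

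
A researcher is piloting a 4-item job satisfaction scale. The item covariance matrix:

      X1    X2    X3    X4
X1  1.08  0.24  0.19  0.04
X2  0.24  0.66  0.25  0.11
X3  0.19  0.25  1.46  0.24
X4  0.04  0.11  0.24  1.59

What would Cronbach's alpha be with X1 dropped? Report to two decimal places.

Remaining items: X2, X3, X4 (k = 3).
Σσ²ᵢ = 0.66 + 1.46 + 1.59 = 3.71
σ²_T = 3.71 + 2 × 0.60 = 4.91
α (item deleted) = (3/2)·(1 − 3.71/4.91) = 0.37

α = 0.37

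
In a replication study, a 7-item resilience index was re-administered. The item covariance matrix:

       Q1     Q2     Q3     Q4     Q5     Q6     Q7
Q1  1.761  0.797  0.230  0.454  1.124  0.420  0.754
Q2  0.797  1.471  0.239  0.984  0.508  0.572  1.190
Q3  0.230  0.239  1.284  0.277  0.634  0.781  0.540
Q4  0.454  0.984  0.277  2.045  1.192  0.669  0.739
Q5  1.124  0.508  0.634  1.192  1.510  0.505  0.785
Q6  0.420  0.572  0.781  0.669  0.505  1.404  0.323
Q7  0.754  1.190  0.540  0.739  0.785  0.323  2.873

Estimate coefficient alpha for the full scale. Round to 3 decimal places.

ΣVar(i) = 1.761 + 1.471 + 1.284 + 2.045 + 1.510 + 1.404 + 2.873 = 12.348
Sum of off-diagonal covariances = 13.717
total variance = 12.348 + 2 × 13.717 = 39.782
α = (k/(k−1))·(1 − ΣVar(i)/total variance) = (7/6)·(1 − 12.348/39.782) = 0.805

α = 0.805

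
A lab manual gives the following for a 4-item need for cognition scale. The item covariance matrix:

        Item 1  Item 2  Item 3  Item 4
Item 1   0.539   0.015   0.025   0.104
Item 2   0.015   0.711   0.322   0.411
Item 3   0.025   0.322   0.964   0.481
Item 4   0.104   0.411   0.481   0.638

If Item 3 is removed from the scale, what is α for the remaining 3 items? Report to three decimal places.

α = 0.539

Remaining items: Item 1, Item 2, Item 4 (k = 3).
sum of item variances = 0.539 + 0.711 + 0.638 = 1.888
σ²_T = 1.888 + 2 × 0.530 = 2.948
α (item deleted) = (3/2)·(1 − 1.888/2.948) = 0.539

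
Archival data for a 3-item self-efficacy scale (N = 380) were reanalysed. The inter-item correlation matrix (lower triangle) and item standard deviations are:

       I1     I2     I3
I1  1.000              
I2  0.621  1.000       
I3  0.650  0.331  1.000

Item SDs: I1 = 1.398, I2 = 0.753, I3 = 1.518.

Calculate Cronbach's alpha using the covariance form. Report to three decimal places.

Σσ²ᵢ = 1.398² + 0.753² + 1.518² = 4.8257
Covariances σ_ij = r_ij · s_i · s_j:
  σ(I1,I2) = 0.621 × 1.398 × 0.753 = 0.6537
  σ(I1,I3) = 0.650 × 1.398 × 1.518 = 1.3794
  σ(I2,I3) = 0.331 × 0.753 × 1.518 = 0.3784
σ²_T = Σσ²ᵢ + 2·Σσ_ij = 4.8257 + 2 × 2.4115 = 9.6487
α = (3/2)·(1 − 4.8257/9.6487) = 0.750

α = 0.750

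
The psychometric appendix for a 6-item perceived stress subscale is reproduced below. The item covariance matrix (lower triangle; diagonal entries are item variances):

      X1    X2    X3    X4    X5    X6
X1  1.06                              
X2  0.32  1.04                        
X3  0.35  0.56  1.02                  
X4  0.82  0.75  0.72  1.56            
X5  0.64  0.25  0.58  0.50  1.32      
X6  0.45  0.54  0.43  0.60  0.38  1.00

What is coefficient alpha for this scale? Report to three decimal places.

coefficient alpha = 0.831

Σσᵢ² = 1.06 + 1.04 + 1.02 + 1.56 + 1.32 + 1.00 = 7.00
Σ_{i<j} σ_ij = 7.89
total variance = 7.00 + 2 × 7.89 = 22.78
α = (k/(k−1))·(1 − Σσᵢ²/total variance) = (6/5)·(1 − 7.00/22.78) = 0.831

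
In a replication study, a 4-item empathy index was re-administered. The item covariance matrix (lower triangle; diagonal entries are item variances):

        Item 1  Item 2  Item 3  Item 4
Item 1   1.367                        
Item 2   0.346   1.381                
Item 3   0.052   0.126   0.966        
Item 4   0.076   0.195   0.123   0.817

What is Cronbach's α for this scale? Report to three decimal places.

Cronbach's α = 0.384

sum of item variances = 1.367 + 1.381 + 0.966 + 0.817 = 4.531
Σ_{i<j} σ_ij = 0.918
Var(T) = 4.531 + 2 × 0.918 = 6.367
α = (k/(k−1))·(1 − sum of item variances/Var(T)) = (4/3)·(1 − 4.531/6.367) = 0.384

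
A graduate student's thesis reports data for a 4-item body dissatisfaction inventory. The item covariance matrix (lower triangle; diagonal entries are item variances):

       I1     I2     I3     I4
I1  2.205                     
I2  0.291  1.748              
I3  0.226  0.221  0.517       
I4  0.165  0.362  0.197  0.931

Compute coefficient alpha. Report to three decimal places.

α = 0.468

sum of item variances = 2.205 + 1.748 + 0.517 + 0.931 = 5.401
Sum of off-diagonal covariances = 1.462
total variance = 5.401 + 2 × 1.462 = 8.325
α = (k/(k−1))·(1 − sum of item variances/total variance) = (4/3)·(1 − 5.401/8.325) = 0.468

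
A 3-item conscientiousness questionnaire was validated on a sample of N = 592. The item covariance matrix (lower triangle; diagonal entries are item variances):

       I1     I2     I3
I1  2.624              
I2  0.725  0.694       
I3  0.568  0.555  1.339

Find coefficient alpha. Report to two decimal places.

α = 0.66

ΣVar(i) = 2.624 + 0.694 + 1.339 = 4.657
Σ_{i<j} σ_ij = 1.848
σ²_T = 4.657 + 2 × 1.848 = 8.353
α = (k/(k−1))·(1 − ΣVar(i)/σ²_T) = (3/2)·(1 − 4.657/8.353) = 0.66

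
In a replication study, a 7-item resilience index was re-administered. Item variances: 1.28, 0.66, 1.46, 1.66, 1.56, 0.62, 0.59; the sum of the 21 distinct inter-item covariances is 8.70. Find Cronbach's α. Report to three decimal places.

Cronbach's α = 0.805

sum of item variances = 1.28 + 0.66 + 1.46 + 1.66 + 1.56 + 0.62 + 0.59 = 7.83
Sum of distinct covariances = 8.70
total variance = sum of item variances + 2·Σcov = 7.83 + 2 × 8.70 = 25.23
α = (7/6)·(1 − 7.83/25.23) = 0.805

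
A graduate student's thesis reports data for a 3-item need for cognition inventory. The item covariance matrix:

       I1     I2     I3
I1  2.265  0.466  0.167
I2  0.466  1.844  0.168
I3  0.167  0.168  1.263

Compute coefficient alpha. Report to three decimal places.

Σσ²ᵢ = 2.265 + 1.844 + 1.263 = 5.372
Sum of off-diagonal covariances = 0.801
Var(T) = 5.372 + 2 × 0.801 = 6.974
α = (k/(k−1))·(1 − Σσ²ᵢ/Var(T)) = (3/2)·(1 − 5.372/6.974) = 0.345

coefficient alpha = 0.345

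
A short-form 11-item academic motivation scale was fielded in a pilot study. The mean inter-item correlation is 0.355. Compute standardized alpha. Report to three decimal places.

standardized alpha = 0.858

Standardized α = k·r̄ / (1 + (k−1)·r̄) = 11 × 0.355 / (1 + 10 × 0.355)
  = 3.9050 / 4.5500 = 0.858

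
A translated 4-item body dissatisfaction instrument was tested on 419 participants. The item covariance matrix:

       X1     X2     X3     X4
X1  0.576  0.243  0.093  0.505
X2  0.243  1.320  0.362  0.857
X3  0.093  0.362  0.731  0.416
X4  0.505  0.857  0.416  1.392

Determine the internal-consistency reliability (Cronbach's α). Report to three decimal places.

ΣVar(i) = 0.576 + 1.320 + 0.731 + 1.392 = 4.019
Σ_{i<j} σ_ij = 2.476
σ²_T = 4.019 + 2 × 2.476 = 8.971
α = (k/(k−1))·(1 − ΣVar(i)/σ²_T) = (4/3)·(1 − 4.019/8.971) = 0.736

α = 0.736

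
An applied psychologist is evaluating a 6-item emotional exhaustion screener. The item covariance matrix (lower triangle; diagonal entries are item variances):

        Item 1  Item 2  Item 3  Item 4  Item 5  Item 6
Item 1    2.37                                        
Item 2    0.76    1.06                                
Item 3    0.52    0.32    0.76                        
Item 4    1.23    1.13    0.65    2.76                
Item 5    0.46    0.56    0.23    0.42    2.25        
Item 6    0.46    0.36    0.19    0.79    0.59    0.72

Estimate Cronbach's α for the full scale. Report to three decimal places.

sum of item variances = 2.37 + 1.06 + 0.76 + 2.76 + 2.25 + 0.72 = 9.92
Sum of the distinct covariances = 8.67
σ²_T = 9.92 + 2 × 8.67 = 27.26
α = (k/(k−1))·(1 − sum of item variances/σ²_T) = (6/5)·(1 − 9.92/27.26) = 0.763

α = 0.763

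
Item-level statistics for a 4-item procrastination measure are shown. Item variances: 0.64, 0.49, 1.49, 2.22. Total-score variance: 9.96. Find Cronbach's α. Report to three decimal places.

Cronbach's α = 0.685

sum of item variances = 0.64 + 0.49 + 1.49 + 2.22 = 4.84
α = (k/(k−1))·(1 − sum of item variances/σ²_total) = (4/3)·(1 − 4.84/9.96) = 0.685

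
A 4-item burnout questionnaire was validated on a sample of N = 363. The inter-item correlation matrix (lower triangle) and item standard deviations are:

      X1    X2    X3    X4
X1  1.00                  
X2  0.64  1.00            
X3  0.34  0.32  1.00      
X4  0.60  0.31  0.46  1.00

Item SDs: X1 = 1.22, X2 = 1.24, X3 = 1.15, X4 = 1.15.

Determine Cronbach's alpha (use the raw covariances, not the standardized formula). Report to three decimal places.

Σσ²ᵢ = 1.22² + 1.24² + 1.15² + 1.15² = 5.6710
Covariances σ_ij = r_ij · s_i · s_j:
  σ(X1,X2) = 0.64 × 1.22 × 1.24 = 0.9682
  σ(X1,X3) = 0.34 × 1.22 × 1.15 = 0.4770
  σ(X1,X4) = 0.60 × 1.22 × 1.15 = 0.8418
  σ(X2,X3) = 0.32 × 1.24 × 1.15 = 0.4563
  σ(X2,X4) = 0.31 × 1.24 × 1.15 = 0.4421
  σ(X3,X4) = 0.46 × 1.15 × 1.15 = 0.6083
σ²_T = Σσ²ᵢ + 2·Σσ_ij = 5.6710 + 2 × 3.7937 = 13.2584
α = (4/3)·(1 − 5.6710/13.2584) = 0.763

α = 0.763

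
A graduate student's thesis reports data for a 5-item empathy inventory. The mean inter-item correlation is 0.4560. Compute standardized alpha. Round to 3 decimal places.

standardized alpha = 0.807

Standardized α = k·r̄ / (1 + (k−1)·r̄) = 5 × 0.4560 / (1 + 4 × 0.4560)
  = 2.2800 / 2.8240 = 0.807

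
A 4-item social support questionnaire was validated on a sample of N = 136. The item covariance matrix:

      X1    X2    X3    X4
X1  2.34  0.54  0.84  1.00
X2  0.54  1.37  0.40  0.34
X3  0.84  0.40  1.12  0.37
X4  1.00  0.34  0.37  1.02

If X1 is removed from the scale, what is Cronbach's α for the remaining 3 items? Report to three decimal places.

Cronbach's α = 0.581

Remaining items: X2, X3, X4 (k = 3).
Σσ²ᵢ = 1.37 + 1.12 + 1.02 = 3.51
total variance = 3.51 + 2 × 1.11 = 5.73
α (item deleted) = (3/2)·(1 − 3.51/5.73) = 0.581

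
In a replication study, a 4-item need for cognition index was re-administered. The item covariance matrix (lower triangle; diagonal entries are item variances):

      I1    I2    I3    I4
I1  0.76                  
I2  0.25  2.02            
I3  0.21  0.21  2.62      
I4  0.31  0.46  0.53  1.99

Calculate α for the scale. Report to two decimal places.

ΣVar(i) = 0.76 + 2.02 + 2.62 + 1.99 = 7.39
Σ_{i<j} σ_ij = 1.97
Var(T) = 7.39 + 2 × 1.97 = 11.33
α = (k/(k−1))·(1 − ΣVar(i)/Var(T)) = (4/3)·(1 − 7.39/11.33) = 0.46

α = 0.46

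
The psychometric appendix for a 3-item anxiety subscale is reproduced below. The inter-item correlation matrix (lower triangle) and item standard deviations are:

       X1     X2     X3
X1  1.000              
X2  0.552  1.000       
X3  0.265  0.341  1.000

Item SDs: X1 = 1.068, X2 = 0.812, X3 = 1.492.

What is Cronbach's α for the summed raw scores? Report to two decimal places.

α = 0.59

Σσ²ᵢ = 1.068² + 0.812² + 1.492² = 4.0260
Covariances σ_ij = r_ij · s_i · s_j:
  σ(X1,X2) = 0.552 × 1.068 × 0.812 = 0.4787
  σ(X1,X3) = 0.265 × 1.068 × 1.492 = 0.4223
  σ(X2,X3) = 0.341 × 0.812 × 1.492 = 0.4131
σ²_T = Σσ²ᵢ + 2·Σσ_ij = 4.0260 + 2 × 1.3141 = 6.6542
α = (3/2)·(1 − 4.0260/6.6542) = 0.59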